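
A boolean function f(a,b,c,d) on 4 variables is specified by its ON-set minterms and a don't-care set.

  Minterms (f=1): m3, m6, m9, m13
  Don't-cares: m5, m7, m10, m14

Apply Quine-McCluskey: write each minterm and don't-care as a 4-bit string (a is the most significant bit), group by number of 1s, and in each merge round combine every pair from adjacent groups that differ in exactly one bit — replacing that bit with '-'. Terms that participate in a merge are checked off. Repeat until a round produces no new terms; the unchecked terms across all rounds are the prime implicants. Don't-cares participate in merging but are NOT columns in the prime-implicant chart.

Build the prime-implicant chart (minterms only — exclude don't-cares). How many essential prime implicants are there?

2

size-2^0 implicants → 0011(✓)  0101(✓)  0110(✓)  0111(✓)  1001(✓)  1010(✓)  1101(✓)  1110(✓)
size-2^1 implicants → -101  -110  0-11  01-1  011-  1-01  1-10
Unchecked terms (primes): -101, -110, 0-11, 01-1, 011-, 1-01, 1-10
Minterm coverage:
  m3 ⊆ 0-11 [E]
  m6 ⊆ -110,011-
  m9 ⊆ 1-01 [E]
  m13 ⊆ -101,1-01
E = {0-11, 1-01}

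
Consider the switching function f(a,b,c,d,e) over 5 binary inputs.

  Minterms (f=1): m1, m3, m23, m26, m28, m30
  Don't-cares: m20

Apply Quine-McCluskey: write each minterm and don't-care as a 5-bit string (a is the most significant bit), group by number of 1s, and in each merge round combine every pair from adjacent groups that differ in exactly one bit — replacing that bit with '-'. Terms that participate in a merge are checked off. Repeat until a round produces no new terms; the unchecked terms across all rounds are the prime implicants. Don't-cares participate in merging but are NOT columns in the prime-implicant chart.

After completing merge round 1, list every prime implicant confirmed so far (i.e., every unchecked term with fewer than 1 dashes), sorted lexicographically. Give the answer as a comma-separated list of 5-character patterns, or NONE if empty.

10111

Round 0: 00001✓ 00011✓ 10100✓ 10111 11010✓ 11100✓ 11110✓
Round 1: 000-1 1-100 11-10 111-0
PIs = {000-1, 1-100, 10111, 11-10, 111-0}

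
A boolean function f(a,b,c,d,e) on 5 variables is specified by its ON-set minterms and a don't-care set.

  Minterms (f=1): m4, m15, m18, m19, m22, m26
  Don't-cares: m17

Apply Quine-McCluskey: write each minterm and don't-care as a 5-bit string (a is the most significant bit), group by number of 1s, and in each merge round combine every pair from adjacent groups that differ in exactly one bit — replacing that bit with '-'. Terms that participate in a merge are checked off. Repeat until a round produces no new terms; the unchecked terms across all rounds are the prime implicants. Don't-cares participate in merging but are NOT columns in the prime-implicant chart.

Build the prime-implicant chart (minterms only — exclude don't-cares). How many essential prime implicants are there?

Round 0: 00100 01111 10001✓ 10010✓ 10011✓ 10110✓ 11010✓
Round 1: 1-010 10-10 100-1 1001-
PIs = {00100, 01111, 1-010, 10-10, 100-1, 1001-}
Coverage chart:
  m4: 00100 ←essential
  m15: 01111 ←essential
  m18: 1-010,10-10,1001-
  m19: 100-1,1001-
  m22: 10-10 ←essential
  m26: 1-010 ←essential
Essential: 00100, 01111, 1-010, 10-10

4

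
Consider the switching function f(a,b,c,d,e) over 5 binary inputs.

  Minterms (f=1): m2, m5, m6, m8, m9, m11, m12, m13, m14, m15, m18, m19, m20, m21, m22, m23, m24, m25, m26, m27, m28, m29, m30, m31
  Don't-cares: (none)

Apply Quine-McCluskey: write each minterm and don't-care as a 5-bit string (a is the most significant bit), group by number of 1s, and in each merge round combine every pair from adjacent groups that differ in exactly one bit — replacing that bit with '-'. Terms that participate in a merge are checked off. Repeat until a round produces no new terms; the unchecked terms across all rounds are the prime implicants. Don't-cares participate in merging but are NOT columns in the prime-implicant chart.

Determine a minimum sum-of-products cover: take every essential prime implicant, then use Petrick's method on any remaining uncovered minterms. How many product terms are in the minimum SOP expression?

Round 0: 00010✓ 00101✓ 00110✓ 01000✓ 01001✓ 01011✓ 01100✓ 01101✓ 01110✓ 01111✓ 10010✓ 10011✓ 10100✓ 10101✓ 10110✓ 10111✓ 11000✓ 11001✓ 11010✓ 11011✓ 11100✓ 11101✓ 11110✓ 11111✓
Round 1: -0010✓ -0101✓ -0110✓ -1000✓ -1001✓ -1011✓ -1100✓ -1101✓ -1110✓ -1111✓ 0-101✓ 0-110✓ 00-10✓ 01-00✓ 01-01✓ 01-11✓ 010-1✓ 0100-✓ 011-0✓ 011-1✓ 0110-✓ 0111-✓ 1-010✓ 1-011✓ 1-100✓ 1-101✓ 1-110✓ 1-111✓ 10-10✓ 10-11✓ 1001-✓ 101-0✓ 101-1✓ 1010-✓ 1011-✓ 11-00✓ 11-01✓ 11-10✓ 11-11✓ 110-0✓ 110-1✓ 1100-✓ 1101-✓ 111-0✓ 111-1✓ 1110-✓ 1111-✓
Round 2: --101 --110 -0-10 -1-00✓ -1-01✓ -1-11✓ -10-1✓ -100-✓ -11-0✓ -11-1✓ -110-✓ -111-✓ 01--1✓ 01-0-✓ 011--✓ 1--10✓ 1--11✓ 1-01-✓ 1-1-0✓ 1-1-1✓ 1-10-✓ 1-11-✓ 10-1-✓ 101--✓ 11--0✓ 11--1✓ 11-0-✓ 11-1-✓ 110--✓ 111--✓
Round 3: -1--1 -1-0- -11-- 1--1- 1-1-- 11---
PIs = {--101, --110, -0-10, -1--1, -1-0-, -11--, 1--1-, 1-1--, 11---}
Coverage chart:
  m2: -0-10 ←essential
  m5: --101 ←essential
  m6: --110,-0-10
  m8: -1-0- ←essential
  m9: -1--1,-1-0-
  m11: -1--1 ←essential
  m12: -1-0-,-11--
  m13: --101,-1--1,-1-0-,-11--
  m14: --110,-11--
  m15: -1--1,-11--
  m18: -0-10,1--1-
  m19: 1--1- ←essential
  m20: 1-1-- ←essential
  m21: --101,1-1--
  m22: --110,-0-10,1--1-,1-1--
  m23: 1--1-,1-1--
  m24: -1-0-,11---
  m25: -1--1,-1-0-,11---
  m26: 1--1-,11---
  m27: -1--1,1--1-,11---
  m28: -1-0-,-11--,1-1--,11---
  m29: --101,-1--1,-1-0-,-11--,1-1--,11---
  m30: --110,-11--,1--1-,1-1--,11---
  m31: -1--1,-11--,1--1-,1-1--,11---
Essential: --101, -0-10, -1--1, -1-0-, 1--1-, 1-1--
Petrick residual → --110
Min cover (7 terms): cd'e + cde' + b'de' + be + bd' + ad + ac

7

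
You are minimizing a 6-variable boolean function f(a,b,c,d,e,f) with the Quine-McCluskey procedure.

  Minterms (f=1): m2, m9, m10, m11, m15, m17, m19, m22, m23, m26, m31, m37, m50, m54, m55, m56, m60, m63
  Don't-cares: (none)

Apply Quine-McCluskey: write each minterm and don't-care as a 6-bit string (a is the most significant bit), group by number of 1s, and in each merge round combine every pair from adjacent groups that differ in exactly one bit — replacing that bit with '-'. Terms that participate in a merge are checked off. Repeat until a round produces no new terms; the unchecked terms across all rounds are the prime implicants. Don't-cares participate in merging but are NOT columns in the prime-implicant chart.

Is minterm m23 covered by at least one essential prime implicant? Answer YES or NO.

size-2^0 implicants → 000010(✓)  001001(✓)  001010(✓)  001011(✓)  001111(✓)  010001(✓)  010011(✓)  010110(✓)  010111(✓)  011010(✓)  011111(✓)  100101  110010(✓)  110110(✓)  110111(✓)  111000(✓)  111100(✓)  111111(✓)
size-2^1 implicants → -10110(✓)  -10111(✓)  -11111(✓)  0-1010  0-1111  00-010  001-11  0010-1  00101-  01-111(✓)  010-11  0100-1  01011-(✓)  11-111(✓)  110-10  11011-(✓)  111-00
size-2^2 implicants → -1-111  -1011-
Unchecked terms (primes): -1-111, -1011-, 0-1010, 0-1111, 00-010, 001-11, 0010-1, 00101-, 010-11, 0100-1, 100101, 110-10, 111-00
Minterm coverage:
  m2 ⊆ 00-010 [E]
  m9 ⊆ 0010-1 [E]
  m10 ⊆ 0-1010,00-010,00101-
  m11 ⊆ 001-11,0010-1,00101-
  m15 ⊆ 0-1111,001-11
  m17 ⊆ 0100-1 [E]
  m19 ⊆ 010-11,0100-1
  m22 ⊆ -1011- [E]
  m23 ⊆ -1-111,-1011-,010-11
  m26 ⊆ 0-1010 [E]
  m31 ⊆ -1-111,0-1111
  m37 ⊆ 100101 [E]
  m50 ⊆ 110-10 [E]
  m54 ⊆ -1011-,110-10
  m55 ⊆ -1-111,-1011-
  m56 ⊆ 111-00 [E]
  m60 ⊆ 111-00 [E]
  m63 ⊆ -1-111 [E]
E = {-1-111, -1011-, 0-1010, 00-010, 0010-1, 0100-1, 100101, 110-10, 111-00}

YES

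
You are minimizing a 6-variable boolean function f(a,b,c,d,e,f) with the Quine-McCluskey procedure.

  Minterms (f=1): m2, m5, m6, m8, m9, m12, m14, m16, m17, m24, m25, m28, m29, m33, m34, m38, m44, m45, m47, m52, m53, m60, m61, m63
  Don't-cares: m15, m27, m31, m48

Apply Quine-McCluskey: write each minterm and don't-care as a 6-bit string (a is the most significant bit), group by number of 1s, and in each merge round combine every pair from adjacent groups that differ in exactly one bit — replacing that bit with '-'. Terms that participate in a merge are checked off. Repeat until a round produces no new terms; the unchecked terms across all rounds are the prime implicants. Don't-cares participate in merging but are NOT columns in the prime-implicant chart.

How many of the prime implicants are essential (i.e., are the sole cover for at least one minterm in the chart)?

[col 0] 000010*, 000101, 000110*, 001000*, 001001*, 001100*, 001110*, 001111*, 010000*, 010001*, 011000*, 011001*, 011011*, 011100*, 011101*, 011111*, 100001, 100010*, 100110*, 101100*, 101101*, 101111*, 110000*, 110100*, 110101*, 111100*, 111101*, 111111*
[col 1] -00010*, -00110*, -01100*, -01111*, -10000, -11100*, -11101*, -11111*, 0-1000*, 0-1001*, 0-1100*, 0-1111*, 00-110, 000-10*, 001-00*, 00100-*, 0011-0, 00111-, 01-000*, 01-001*, 01000-*, 011-00*, 011-01*, 011-11*, 0110-1*, 01100-*, 0111-1*, 01110-*, 1-1100*, 1-1101*, 1-1111*, 100-10*, 1011-1*, 10110-*, 11-100*, 11-101*, 110-00, 11010-*, 1111-1*, 11110-*
[col 2] --1100, --1111, -00-10, -111-1, -1110-, 0-1-00, 0-100-, 01-00-, 011--1, 011-0-, 1-11-1, 1-110-, 11-10-
Prime implicants: --1100, --1111, -00-10, -10000, -111-1, -1110-, 0-1-00, 0-100-, 00-110, 000101, 0011-0, 00111-, 01-00-, 011--1, 011-0-, 1-11-1, 1-110-, 100001, 11-10-, 110-00
PI chart (minterm → PIs covering it):
  2 | -00-10  (sole → essential)
  5 | 000101  (sole → essential)
  6 | -00-10,00-110
  8 | 0-1-00,0-100-
  9 | 0-100-  (sole → essential)
  12 | --1100,0-1-00,0011-0
  14 | 00-110,0011-0,00111-
  16 | -10000,01-00-
  17 | 01-00-  (sole → essential)
  24 | 0-1-00,0-100-,01-00-,011-0-
  25 | 0-100-,01-00-,011--1,011-0-
  28 | --1100,-1110-,0-1-00,011-0-
  29 | -111-1,-1110-,011--1,011-0-
  33 | 100001  (sole → essential)
  34 | -00-10  (sole → essential)
  38 | -00-10  (sole → essential)
  44 | --1100,1-110-
  45 | 1-11-1,1-110-
  47 | --1111,1-11-1
  52 | 11-10-,110-00
  53 | 11-10-  (sole → essential)
  60 | --1100,-1110-,1-110-,11-10-
  61 | -111-1,-1110-,1-11-1,1-110-,11-10-
  63 | --1111,-111-1,1-11-1
Essential prime implicants: -00-10, 0-100-, 000101, 01-00-, 100001, 11-10-

6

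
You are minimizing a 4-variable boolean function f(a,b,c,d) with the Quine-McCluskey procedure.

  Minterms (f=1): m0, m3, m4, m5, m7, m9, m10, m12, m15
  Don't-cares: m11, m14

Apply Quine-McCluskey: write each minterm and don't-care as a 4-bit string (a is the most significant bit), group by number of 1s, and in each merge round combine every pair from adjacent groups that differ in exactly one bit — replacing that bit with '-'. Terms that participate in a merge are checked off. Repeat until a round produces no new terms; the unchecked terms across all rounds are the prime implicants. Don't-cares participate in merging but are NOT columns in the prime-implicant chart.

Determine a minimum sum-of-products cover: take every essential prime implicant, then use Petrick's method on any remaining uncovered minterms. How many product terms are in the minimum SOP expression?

6

Round 0: 0000✓ 0011✓ 0100✓ 0101✓ 0111✓ 1001✓ 1010✓ 1011✓ 1100✓ 1110✓ 1111✓
Round 1: -011✓ -100 -111✓ 0-00 0-11✓ 01-1 010- 1-10✓ 1-11✓ 10-1 101-✓ 11-0 111-✓
Round 2: --11 1-1-
PIs = {--11, -100, 0-00, 01-1, 010-, 1-1-, 10-1, 11-0}
Coverage chart:
  m0: 0-00 ←essential
  m3: --11 ←essential
  m4: -100,0-00,010-
  m5: 01-1,010-
  m7: --11,01-1
  m9: 10-1 ←essential
  m10: 1-1- ←essential
  m12: -100,11-0
  m15: --11,1-1-
Essential: --11, 0-00, 1-1-, 10-1
Petrick residual → -100, 01-1
Min cover (6 terms): cd + bc'd' + a'c'd' + a'bd + ac + ab'd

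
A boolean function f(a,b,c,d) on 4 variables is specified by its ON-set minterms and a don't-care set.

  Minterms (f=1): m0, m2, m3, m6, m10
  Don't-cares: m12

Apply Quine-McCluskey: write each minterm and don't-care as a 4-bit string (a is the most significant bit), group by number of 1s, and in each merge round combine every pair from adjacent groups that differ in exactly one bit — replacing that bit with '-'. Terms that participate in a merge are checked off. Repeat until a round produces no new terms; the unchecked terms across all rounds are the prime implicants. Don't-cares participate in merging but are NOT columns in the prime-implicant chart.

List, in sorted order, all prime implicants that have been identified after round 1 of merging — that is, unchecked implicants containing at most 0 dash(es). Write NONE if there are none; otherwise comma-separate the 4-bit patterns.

size-2^0 implicants → 0000(✓)  0010(✓)  0011(✓)  0110(✓)  1010(✓)  1100
size-2^1 implicants → -010  0-10  00-0  001-
Unchecked terms (primes): -010, 0-10, 00-0, 001-, 1100

1100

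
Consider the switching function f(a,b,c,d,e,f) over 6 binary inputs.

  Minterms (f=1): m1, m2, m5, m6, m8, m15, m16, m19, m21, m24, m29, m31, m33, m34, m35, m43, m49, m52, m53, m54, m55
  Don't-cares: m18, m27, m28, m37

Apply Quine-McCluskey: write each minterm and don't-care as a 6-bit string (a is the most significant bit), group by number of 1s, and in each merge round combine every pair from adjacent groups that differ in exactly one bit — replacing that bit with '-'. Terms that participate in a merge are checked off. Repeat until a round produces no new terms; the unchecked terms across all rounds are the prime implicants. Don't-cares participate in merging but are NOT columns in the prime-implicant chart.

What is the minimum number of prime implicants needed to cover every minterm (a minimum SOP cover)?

Round 0: 000001✓ 000010✓ 000101✓ 000110✓ 001000✓ 001111✓ 010000✓ 010010✓ 010011✓ 010101✓ 011000✓ 011011✓ 011100✓ 011101✓ 011111✓ 100001✓ 100010✓ 100011✓ 100101✓ 101011✓ 110001✓ 110100✓ 110101✓ 110110✓ 110111✓
Round 1: -00001✓ -00010 -00101✓ -10101✓ 0-0010 0-0101✓ 0-1000 0-1111 000-01✓ 000-10 01-000 01-011 01-101 0100-0 01001- 011-00 011-11 0111-1 01110- 1-0001✓ 1-0101✓ 10-011 100-01✓ 1000-1 10001- 110-01✓ 1101-0✓ 1101-1✓ 11010-✓ 11011-✓
Round 2: --0101 -00-01 1-0-01 1101--
PIs = {--0101, -00-01, -00010, 0-0010, 0-1000, 0-1111, 000-10, 01-000, 01-011, 01-101, 0100-0, 01001-, 011-00, 011-11, 0111-1, 01110-, 1-0-01, 10-011, 1000-1, 10001-, 1101--}
Coverage chart:
  m1: -00-01 ←essential
  m2: -00010,0-0010,000-10
  m5: --0101,-00-01
  m6: 000-10 ←essential
  m8: 0-1000 ←essential
  m15: 0-1111 ←essential
  m16: 01-000,0100-0
  m19: 01-011,01001-
  m21: --0101,01-101
  m24: 0-1000,01-000,011-00
  m29: 01-101,0111-1,01110-
  m31: 0-1111,011-11,0111-1
  m33: -00-01,1-0-01,1000-1
  m34: -00010,10001-
  m35: 10-011,1000-1,10001-
  m43: 10-011 ←essential
  m49: 1-0-01 ←essential
  m52: 1101-- ←essential
  m53: --0101,1-0-01,1101--
  m54: 1101-- ←essential
  m55: 1101-- ←essential
Essential: -00-01, 0-1000, 0-1111, 000-10, 1-0-01, 10-011, 1101--
Petrick residual → -00010, 01-000, 01-011, 01-101
Min cover (11 terms): b'c'e'f + b'c'd'ef' + a'cd'e'f' + a'cdef + a'b'c'ef' + a'bd'e'f' + a'bd'ef + a'bde'f + ac'e'f + ab'd'ef + abc'd

11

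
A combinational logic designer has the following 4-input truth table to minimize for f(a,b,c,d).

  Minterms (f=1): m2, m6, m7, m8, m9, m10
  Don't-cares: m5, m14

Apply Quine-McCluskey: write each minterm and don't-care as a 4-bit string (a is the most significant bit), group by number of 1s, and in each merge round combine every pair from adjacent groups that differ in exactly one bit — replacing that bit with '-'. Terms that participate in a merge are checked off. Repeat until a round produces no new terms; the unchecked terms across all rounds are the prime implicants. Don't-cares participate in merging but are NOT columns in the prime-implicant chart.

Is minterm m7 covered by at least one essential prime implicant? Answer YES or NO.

NO

size-2^0 implicants → 0010(✓)  0101(✓)  0110(✓)  0111(✓)  1000(✓)  1001(✓)  1010(✓)  1110(✓)
size-2^1 implicants → -010(✓)  -110(✓)  0-10(✓)  01-1  011-  1-10(✓)  10-0  100-
size-2^2 implicants → --10
Unchecked terms (primes): --10, 01-1, 011-, 10-0, 100-
Minterm coverage:
  m2 ⊆ --10 [E]
  m6 ⊆ --10,011-
  m7 ⊆ 01-1,011-
  m8 ⊆ 10-0,100-
  m9 ⊆ 100- [E]
  m10 ⊆ --10,10-0
E = {--10, 100-}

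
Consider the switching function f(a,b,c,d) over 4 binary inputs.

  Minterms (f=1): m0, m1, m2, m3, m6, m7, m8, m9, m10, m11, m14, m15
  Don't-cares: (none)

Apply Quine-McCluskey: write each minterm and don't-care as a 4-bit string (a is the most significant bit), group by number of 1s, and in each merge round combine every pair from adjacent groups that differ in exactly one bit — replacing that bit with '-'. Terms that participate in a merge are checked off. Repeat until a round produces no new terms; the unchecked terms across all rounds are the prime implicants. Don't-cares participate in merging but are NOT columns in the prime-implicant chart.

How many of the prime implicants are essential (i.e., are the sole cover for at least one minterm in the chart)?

[col 0] 0000*, 0001*, 0010*, 0011*, 0110*, 0111*, 1000*, 1001*, 1010*, 1011*, 1110*, 1111*
[col 1] -000*, -001*, -010*, -011*, -110*, -111*, 0-10*, 0-11*, 00-0*, 00-1*, 000-*, 001-*, 011-*, 1-10*, 1-11*, 10-0*, 10-1*, 100-*, 101-*, 111-*
[col 2] --10*, --11*, -0-0*, -0-1*, -00-*, -01-*, -11-*, 0-1-*, 00--*, 1-1-*, 10--*
[col 3] --1-, -0--
Prime implicants: --1-, -0--
PI chart (minterm → PIs covering it):
  0 | -0--  (sole → essential)
  1 | -0--  (sole → essential)
  2 | --1-,-0--
  3 | --1-,-0--
  6 | --1-  (sole → essential)
  7 | --1-  (sole → essential)
  8 | -0--  (sole → essential)
  9 | -0--  (sole → essential)
  10 | --1-,-0--
  11 | --1-,-0--
  14 | --1-  (sole → essential)
  15 | --1-  (sole → essential)
Essential prime implicants: --1-, -0--

2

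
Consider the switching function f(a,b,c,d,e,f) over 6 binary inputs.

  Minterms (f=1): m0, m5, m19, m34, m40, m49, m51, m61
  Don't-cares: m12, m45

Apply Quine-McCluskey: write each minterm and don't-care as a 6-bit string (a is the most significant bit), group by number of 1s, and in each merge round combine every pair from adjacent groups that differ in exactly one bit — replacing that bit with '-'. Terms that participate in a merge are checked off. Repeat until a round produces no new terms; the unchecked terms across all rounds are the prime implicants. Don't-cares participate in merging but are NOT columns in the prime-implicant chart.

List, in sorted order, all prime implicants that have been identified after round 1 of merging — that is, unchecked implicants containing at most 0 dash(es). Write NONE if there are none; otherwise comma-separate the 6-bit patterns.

Round 0: 000000 000101 001100 010011✓ 100010 101000 101101✓ 110001✓ 110011✓ 111101✓
Round 1: -10011 1-1101 1100-1
PIs = {-10011, 000000, 000101, 001100, 1-1101, 100010, 101000, 1100-1}

000000, 000101, 001100, 100010, 101000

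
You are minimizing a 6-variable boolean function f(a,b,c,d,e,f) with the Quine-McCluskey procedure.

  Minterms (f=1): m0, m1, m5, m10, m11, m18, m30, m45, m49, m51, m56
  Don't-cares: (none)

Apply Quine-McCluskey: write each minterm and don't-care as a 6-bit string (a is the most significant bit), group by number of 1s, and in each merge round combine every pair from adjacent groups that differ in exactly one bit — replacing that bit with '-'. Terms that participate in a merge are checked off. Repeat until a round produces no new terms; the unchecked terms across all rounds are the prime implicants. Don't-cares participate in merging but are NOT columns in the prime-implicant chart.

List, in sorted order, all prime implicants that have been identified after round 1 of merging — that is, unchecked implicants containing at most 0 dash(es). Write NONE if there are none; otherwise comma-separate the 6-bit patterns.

Round 0: 000000✓ 000001✓ 000101✓ 001010✓ 001011✓ 010010 011110 101101 110001✓ 110011✓ 111000
Round 1: 000-01 00000- 00101- 1100-1
PIs = {000-01, 00000-, 00101-, 010010, 011110, 101101, 1100-1, 111000}

010010, 011110, 101101, 111000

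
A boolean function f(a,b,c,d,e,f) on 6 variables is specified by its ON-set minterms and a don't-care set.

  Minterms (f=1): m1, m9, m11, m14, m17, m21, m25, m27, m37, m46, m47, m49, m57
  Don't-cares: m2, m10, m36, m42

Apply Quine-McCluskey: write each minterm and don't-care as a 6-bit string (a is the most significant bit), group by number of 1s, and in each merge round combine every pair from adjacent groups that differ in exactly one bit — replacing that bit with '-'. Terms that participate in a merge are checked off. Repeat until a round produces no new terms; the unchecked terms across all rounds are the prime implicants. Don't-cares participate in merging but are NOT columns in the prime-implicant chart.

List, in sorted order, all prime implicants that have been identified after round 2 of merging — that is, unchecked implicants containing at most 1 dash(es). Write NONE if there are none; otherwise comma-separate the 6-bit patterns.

[col 0] 000001*, 000010*, 001001*, 001010*, 001011*, 001110*, 010001*, 010101*, 011001*, 011011*, 100100*, 100101*, 101010*, 101110*, 101111*, 110001*, 111001*
[col 1] -01010*, -01110*, -10001*, -11001*, 0-0001*, 0-1001*, 0-1011*, 00-001*, 00-010, 001-10*, 0010-1*, 00101-, 01-001*, 010-01, 0110-1*, 10010-, 101-10*, 10111-, 11-001*
[col 2] -01-10, -1-001, 0--001, 0-10-1
Prime implicants: -01-10, -1-001, 0--001, 0-10-1, 00-010, 00101-, 010-01, 10010-, 10111-

00-010, 00101-, 010-01, 10010-, 10111-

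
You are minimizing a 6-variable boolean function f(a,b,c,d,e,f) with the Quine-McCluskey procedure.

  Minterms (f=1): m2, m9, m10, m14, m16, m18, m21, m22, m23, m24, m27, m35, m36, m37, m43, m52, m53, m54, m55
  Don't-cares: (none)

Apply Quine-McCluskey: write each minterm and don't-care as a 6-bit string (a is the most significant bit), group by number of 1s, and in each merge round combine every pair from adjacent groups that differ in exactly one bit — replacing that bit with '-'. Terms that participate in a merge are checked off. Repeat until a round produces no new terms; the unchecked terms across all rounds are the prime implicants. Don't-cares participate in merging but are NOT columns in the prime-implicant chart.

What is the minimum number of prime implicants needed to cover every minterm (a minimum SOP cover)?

[col 0] 000010*, 001001, 001010*, 001110*, 010000*, 010010*, 010101*, 010110*, 010111*, 011000*, 011011, 100011*, 100100*, 100101*, 101011*, 110100*, 110101*, 110110*, 110111*
[col 1] -10101*, -10110*, -10111*, 0-0010, 00-010, 001-10, 01-000, 010-10, 0100-0, 0101-1*, 01011-*, 1-0100*, 1-0101*, 10-011, 10010-*, 1101-0*, 1101-1*, 11010-*, 11011-*
[col 2] -101-1, -1011-, 1-010-, 1101--
Prime implicants: -101-1, -1011-, 0-0010, 00-010, 001-10, 001001, 01-000, 010-10, 0100-0, 011011, 1-010-, 10-011, 1101--
PI chart (minterm → PIs covering it):
  2 | 0-0010,00-010
  9 | 001001  (sole → essential)
  10 | 00-010,001-10
  14 | 001-10  (sole → essential)
  16 | 01-000,0100-0
  18 | 0-0010,010-10,0100-0
  21 | -101-1  (sole → essential)
  22 | -1011-,010-10
  23 | -101-1,-1011-
  24 | 01-000  (sole → essential)
  27 | 011011  (sole → essential)
  35 | 10-011  (sole → essential)
  36 | 1-010-  (sole → essential)
  37 | 1-010-  (sole → essential)
  43 | 10-011  (sole → essential)
  52 | 1-010-,1101--
  53 | -101-1,1-010-,1101--
  54 | -1011-,1101--
  55 | -101-1,-1011-,1101--
Essential prime implicants: -101-1, 001-10, 001001, 01-000, 011011, 1-010-, 10-011
Petrick residual → -1011-, 0-0010
Minimum SOP uses 9 PIs: bc'df + bc'de + a'c'd'ef' + a'b'cef' + a'b'cd'e'f + a'bd'e'f' + a'bcd'ef + ac'de' + ab'd'ef

9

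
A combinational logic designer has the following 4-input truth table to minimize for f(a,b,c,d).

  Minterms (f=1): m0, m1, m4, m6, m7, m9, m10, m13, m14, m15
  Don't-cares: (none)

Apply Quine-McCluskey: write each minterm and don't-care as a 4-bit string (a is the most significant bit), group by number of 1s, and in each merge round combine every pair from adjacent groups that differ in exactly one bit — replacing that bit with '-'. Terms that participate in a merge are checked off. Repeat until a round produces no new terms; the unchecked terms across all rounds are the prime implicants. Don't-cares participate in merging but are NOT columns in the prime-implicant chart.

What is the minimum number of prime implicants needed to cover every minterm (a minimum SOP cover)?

[col 0] 0000*, 0001*, 0100*, 0110*, 0111*, 1001*, 1010*, 1101*, 1110*, 1111*
[col 1] -001, -110*, -111*, 0-00, 000-, 01-0, 011-*, 1-01, 1-10, 11-1, 111-*
[col 2] -11-
Prime implicants: -001, -11-, 0-00, 000-, 01-0, 1-01, 1-10, 11-1
PI chart (minterm → PIs covering it):
  0 | 0-00,000-
  1 | -001,000-
  4 | 0-00,01-0
  6 | -11-,01-0
  7 | -11-  (sole → essential)
  9 | -001,1-01
  10 | 1-10  (sole → essential)
  13 | 1-01,11-1
  14 | -11-,1-10
  15 | -11-,11-1
Essential prime implicants: -11-, 1-10
Petrick residual → -001, 0-00, 1-01
Minimum SOP uses 5 PIs: b'c'd + bc + a'c'd' + ac'd + acd'

5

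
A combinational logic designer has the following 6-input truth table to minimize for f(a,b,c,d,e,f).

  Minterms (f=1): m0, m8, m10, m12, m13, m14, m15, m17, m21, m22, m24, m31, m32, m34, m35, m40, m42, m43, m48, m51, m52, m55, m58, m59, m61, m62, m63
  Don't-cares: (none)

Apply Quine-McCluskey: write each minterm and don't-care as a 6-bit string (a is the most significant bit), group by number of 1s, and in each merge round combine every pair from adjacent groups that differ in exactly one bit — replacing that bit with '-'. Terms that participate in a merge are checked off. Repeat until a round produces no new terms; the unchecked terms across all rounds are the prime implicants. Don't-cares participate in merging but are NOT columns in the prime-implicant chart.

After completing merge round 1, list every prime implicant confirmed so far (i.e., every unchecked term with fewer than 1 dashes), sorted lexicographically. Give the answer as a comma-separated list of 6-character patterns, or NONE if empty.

size-2^0 implicants → 000000(✓)  001000(✓)  001010(✓)  001100(✓)  001101(✓)  001110(✓)  001111(✓)  010001(✓)  010101(✓)  010110  011000(✓)  011111(✓)  100000(✓)  100010(✓)  100011(✓)  101000(✓)  101010(✓)  101011(✓)  110000(✓)  110011(✓)  110100(✓)  110111(✓)  111010(✓)  111011(✓)  111101(✓)  111110(✓)  111111(✓)
size-2^1 implicants → -00000(✓)  -01000(✓)  -01010(✓)  -11111  0-1000  0-1111  00-000(✓)  001-00(✓)  001-10(✓)  0010-0(✓)  0011-0(✓)  0011-1(✓)  00110-(✓)  00111-(✓)  010-01  1-0000  1-0011(✓)  1-1010(✓)  1-1011(✓)  10-000(✓)  10-010(✓)  10-011(✓)  1000-0(✓)  10001-(✓)  1010-0(✓)  10101-(✓)  11-011(✓)  11-111(✓)  110-00  110-11(✓)  111-10(✓)  111-11(✓)  11101-(✓)  1111-1  11111-(✓)
size-2^2 implicants → -0-000  -010-0  001--0  0011--  1--011  1-101-  10-0-0  10-01-  11--11  111-1-
Unchecked terms (primes): -0-000, -010-0, -11111, 0-1000, 0-1111, 001--0, 0011--, 010-01, 010110, 1--011, 1-0000, 1-101-, 10-0-0, 10-01-, 11--11, 110-00, 111-1-, 1111-1

010110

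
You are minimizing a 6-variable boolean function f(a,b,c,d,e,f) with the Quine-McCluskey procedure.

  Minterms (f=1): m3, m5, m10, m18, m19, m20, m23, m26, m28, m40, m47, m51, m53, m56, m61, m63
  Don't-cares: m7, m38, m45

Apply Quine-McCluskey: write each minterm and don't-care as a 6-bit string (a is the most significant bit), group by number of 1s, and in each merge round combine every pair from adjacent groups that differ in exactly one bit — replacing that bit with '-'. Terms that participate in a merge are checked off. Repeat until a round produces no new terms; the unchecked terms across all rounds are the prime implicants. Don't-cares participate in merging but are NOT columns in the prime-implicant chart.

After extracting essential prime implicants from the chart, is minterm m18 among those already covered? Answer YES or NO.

[col 0] 000011*, 000101*, 000111*, 001010*, 010010*, 010011*, 010100*, 010111*, 011010*, 011100*, 100110, 101000*, 101101*, 101111*, 110011*, 110101*, 111000*, 111101*, 111111*
[col 1] -10011, 0-0011*, 0-0111*, 0-1010, 000-11*, 0001-1, 01-010, 01-100, 010-11*, 01001-, 1-1000, 1-1101*, 1-1111*, 1011-1*, 11-101, 1111-1*
[col 2] 0-0-11, 1-11-1
Prime implicants: -10011, 0-0-11, 0-1010, 0001-1, 01-010, 01-100, 01001-, 1-1000, 1-11-1, 100110, 11-101
PI chart (minterm → PIs covering it):
  3 | 0-0-11  (sole → essential)
  5 | 0001-1  (sole → essential)
  10 | 0-1010  (sole → essential)
  18 | 01-010,01001-
  19 | -10011,0-0-11,01001-
  20 | 01-100  (sole → essential)
  23 | 0-0-11  (sole → essential)
  26 | 0-1010,01-010
  28 | 01-100  (sole → essential)
  40 | 1-1000  (sole → essential)
  47 | 1-11-1  (sole → essential)
  51 | -10011  (sole → essential)
  53 | 11-101  (sole → essential)
  56 | 1-1000  (sole → essential)
  61 | 1-11-1,11-101
  63 | 1-11-1  (sole → essential)
Essential prime implicants: -10011, 0-0-11, 0-1010, 0001-1, 01-100, 1-1000, 1-11-1, 11-101

NO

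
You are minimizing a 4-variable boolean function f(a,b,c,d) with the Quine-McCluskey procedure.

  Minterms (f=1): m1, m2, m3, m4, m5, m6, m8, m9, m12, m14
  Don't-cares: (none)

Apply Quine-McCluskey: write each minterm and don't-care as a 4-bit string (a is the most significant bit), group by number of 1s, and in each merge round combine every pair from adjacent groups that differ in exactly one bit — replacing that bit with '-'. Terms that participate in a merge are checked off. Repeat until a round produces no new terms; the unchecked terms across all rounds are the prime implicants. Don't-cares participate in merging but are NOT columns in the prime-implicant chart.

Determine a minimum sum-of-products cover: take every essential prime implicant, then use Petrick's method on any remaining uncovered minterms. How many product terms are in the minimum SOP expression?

4

Round 0: 0001✓ 0010✓ 0011✓ 0100✓ 0101✓ 0110✓ 1000✓ 1001✓ 1100✓ 1110✓
Round 1: -001 -100✓ -110✓ 0-01 0-10 00-1 001- 01-0✓ 010- 1-00 100- 11-0✓
Round 2: -1-0
PIs = {-001, -1-0, 0-01, 0-10, 00-1, 001-, 010-, 1-00, 100-}
Coverage chart:
  m1: -001,0-01,00-1
  m2: 0-10,001-
  m3: 00-1,001-
  m4: -1-0,010-
  m5: 0-01,010-
  m6: -1-0,0-10
  m8: 1-00,100-
  m9: -001,100-
  m12: -1-0,1-00
  m14: -1-0 ←essential
Essential: -1-0
Petrick residual → 0-01, 001-, 100-
Min cover (4 terms): bd' + a'c'd + a'b'c + ab'c'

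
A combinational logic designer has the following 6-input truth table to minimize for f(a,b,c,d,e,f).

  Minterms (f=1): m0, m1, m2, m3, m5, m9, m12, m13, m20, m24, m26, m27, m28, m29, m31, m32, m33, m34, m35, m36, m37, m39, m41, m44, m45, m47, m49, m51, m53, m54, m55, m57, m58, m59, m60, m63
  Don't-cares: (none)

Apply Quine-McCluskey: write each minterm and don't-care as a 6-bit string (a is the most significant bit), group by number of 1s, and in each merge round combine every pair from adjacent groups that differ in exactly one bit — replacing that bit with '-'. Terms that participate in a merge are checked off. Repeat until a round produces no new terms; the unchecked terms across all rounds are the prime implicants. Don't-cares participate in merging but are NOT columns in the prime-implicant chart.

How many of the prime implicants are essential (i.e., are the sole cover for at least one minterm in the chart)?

7

[col 0] 000000*, 000001*, 000010*, 000011*, 000101*, 001001*, 001100*, 001101*, 010100*, 011000*, 011010*, 011011*, 011100*, 011101*, 011111*, 100000*, 100001*, 100010*, 100011*, 100100*, 100101*, 100111*, 101001*, 101100*, 101101*, 101111*, 110001*, 110011*, 110101*, 110110*, 110111*, 111001*, 111010*, 111011*, 111100*, 111111*
[col 1] -00000*, -00001*, -00010*, -00011*, -00101*, -01001*, -01100*, -01101*, -11010*, -11011*, -11100*, -11111*, 0-1100*, 0-1101*, 00-001*, 00-101*, 000-01*, 0000-0*, 0000-1*, 00000-*, 00001-*, 001-01*, 00110-*, 01-100, 011-00, 011-11*, 0110-0, 01101-*, 0111-1, 01110-*, 1-0001*, 1-0011*, 1-0101*, 1-0111*, 1-1001*, 1-1100*, 1-1111*, 10-001*, 10-100*, 10-101*, 10-111*, 100-00*, 100-01*, 100-11*, 1000-0*, 1000-1*, 10000-*, 10001-*, 1001-1*, 10010-*, 101-01*, 1011-1*, 10110-*, 11-001*, 11-011*, 11-111*, 110-01*, 110-11*, 1100-1*, 1101-1*, 11011-, 111-11*, 1110-1*, 11101-*
[col 2] --1100, -0-001*, -0-101*, -00-01*, -000-0*, -000-1*, -0000-*, -0001-*, -01-01*, -0110-, -11-11, -1101-, 0-110-, 00--01*, 0000--*, 1--001, 1--111, 1-0-01*, 1-0-11*, 1-00-1*, 1-01-1*, 10--01*, 10-1-1, 10-10-, 100--1*, 100-0-, 1000--*, 11--11, 11-0-1, 110--1*
[col 3] -0--01, -000--, 1-0--1
Prime implicants: --1100, -0--01, -000--, -0110-, -11-11, -1101-, 0-110-, 01-100, 011-00, 0110-0, 0111-1, 1--001, 1--111, 1-0--1, 10-1-1, 10-10-, 100-0-, 11--11, 11-0-1, 11011-
PI chart (minterm → PIs covering it):
  0 | -000--  (sole → essential)
  1 | -0--01,-000--
  2 | -000--  (sole → essential)
  3 | -000--  (sole → essential)
  5 | -0--01  (sole → essential)
  9 | -0--01  (sole → essential)
  12 | --1100,-0110-,0-110-
  13 | -0--01,-0110-,0-110-
  20 | 01-100  (sole → essential)
  24 | 011-00,0110-0
  26 | -1101-,0110-0
  27 | -11-11,-1101-
  28 | --1100,0-110-,01-100,011-00
  29 | 0-110-,0111-1
  31 | -11-11,0111-1
  32 | -000--,100-0-
  33 | -0--01,-000--,1--001,1-0--1,100-0-
  34 | -000--  (sole → essential)
  35 | -000--,1-0--1
  36 | 10-10-,100-0-
  37 | -0--01,1-0--1,10-1-1,10-10-,100-0-
  39 | 1--111,1-0--1,10-1-1
  41 | -0--01,1--001
  44 | --1100,-0110-,10-10-
  45 | -0--01,-0110-,10-1-1,10-10-
  47 | 1--111,10-1-1
  49 | 1--001,1-0--1,11-0-1
  51 | 1-0--1,11--11,11-0-1
  53 | 1-0--1  (sole → essential)
  54 | 11011-  (sole → essential)
  55 | 1--111,1-0--1,11--11,11011-
  57 | 1--001,11-0-1
  58 | -1101-  (sole → essential)
  59 | -11-11,-1101-,11--11,11-0-1
  60 | --1100  (sole → essential)
  63 | -11-11,1--111,11--11
Essential prime implicants: --1100, -0--01, -000--, -1101-, 01-100, 1-0--1, 11011-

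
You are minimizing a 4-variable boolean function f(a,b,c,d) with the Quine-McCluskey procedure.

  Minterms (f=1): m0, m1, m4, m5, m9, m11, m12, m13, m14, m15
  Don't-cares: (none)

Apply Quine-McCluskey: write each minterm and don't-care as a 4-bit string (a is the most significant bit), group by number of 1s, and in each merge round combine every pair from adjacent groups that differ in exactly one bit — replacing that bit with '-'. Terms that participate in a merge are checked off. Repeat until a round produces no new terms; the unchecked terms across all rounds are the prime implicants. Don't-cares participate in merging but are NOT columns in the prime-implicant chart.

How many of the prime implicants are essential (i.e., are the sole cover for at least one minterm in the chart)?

3

[col 0] 0000*, 0001*, 0100*, 0101*, 1001*, 1011*, 1100*, 1101*, 1110*, 1111*
[col 1] -001*, -100*, -101*, 0-00*, 0-01*, 000-*, 010-*, 1-01*, 1-11*, 10-1*, 11-0*, 11-1*, 110-*, 111-*
[col 2] --01, -10-, 0-0-, 1--1, 11--
Prime implicants: --01, -10-, 0-0-, 1--1, 11--
PI chart (minterm → PIs covering it):
  0 | 0-0-  (sole → essential)
  1 | --01,0-0-
  4 | -10-,0-0-
  5 | --01,-10-,0-0-
  9 | --01,1--1
  11 | 1--1  (sole → essential)
  12 | -10-,11--
  13 | --01,-10-,1--1,11--
  14 | 11--  (sole → essential)
  15 | 1--1,11--
Essential prime implicants: 0-0-, 1--1, 11--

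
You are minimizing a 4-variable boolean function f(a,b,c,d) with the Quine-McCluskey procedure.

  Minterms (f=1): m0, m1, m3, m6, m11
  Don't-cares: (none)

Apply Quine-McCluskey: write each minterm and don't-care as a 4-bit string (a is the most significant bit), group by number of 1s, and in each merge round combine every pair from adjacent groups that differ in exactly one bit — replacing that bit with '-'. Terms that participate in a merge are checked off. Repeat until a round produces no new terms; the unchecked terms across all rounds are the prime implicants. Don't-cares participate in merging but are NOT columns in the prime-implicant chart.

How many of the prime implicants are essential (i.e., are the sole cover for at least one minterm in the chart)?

size-2^0 implicants → 0000(✓)  0001(✓)  0011(✓)  0110  1011(✓)
size-2^1 implicants → -011  00-1  000-
Unchecked terms (primes): -011, 00-1, 000-, 0110
Minterm coverage:
  m0 ⊆ 000- [E]
  m1 ⊆ 00-1,000-
  m3 ⊆ -011,00-1
  m6 ⊆ 0110 [E]
  m11 ⊆ -011 [E]
E = {-011, 000-, 0110}

3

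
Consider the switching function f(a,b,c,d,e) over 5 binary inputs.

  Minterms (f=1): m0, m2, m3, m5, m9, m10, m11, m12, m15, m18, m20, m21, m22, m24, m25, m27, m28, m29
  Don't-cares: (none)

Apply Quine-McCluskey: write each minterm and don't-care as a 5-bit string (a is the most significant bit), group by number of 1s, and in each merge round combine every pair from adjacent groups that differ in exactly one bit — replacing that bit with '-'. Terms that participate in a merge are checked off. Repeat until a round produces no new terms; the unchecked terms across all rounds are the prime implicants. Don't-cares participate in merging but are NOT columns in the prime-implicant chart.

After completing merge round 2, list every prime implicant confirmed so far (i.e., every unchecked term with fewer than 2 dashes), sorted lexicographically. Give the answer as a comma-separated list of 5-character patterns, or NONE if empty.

-0010, -0101, -1100, 000-0, 01-11, 10-10, 101-0

Round 0: 00000✓ 00010✓ 00011✓ 00101✓ 01001✓ 01010✓ 01011✓ 01100✓ 01111✓ 10010✓ 10100✓ 10101✓ 10110✓ 11000✓ 11001✓ 11011✓ 11100✓ 11101✓
Round 1: -0010 -0101 -1001✓ -1011✓ -1100 0-010✓ 0-011✓ 000-0 0001-✓ 01-11 010-1✓ 0101-✓ 1-100✓ 1-101✓ 10-10 101-0 1010-✓ 11-00✓ 11-01✓ 110-1✓ 1100-✓ 1110-✓
Round 2: -10-1 0-01- 1-10- 11-0-
PIs = {-0010, -0101, -10-1, -1100, 0-01-, 000-0, 01-11, 1-10-, 10-10, 101-0, 11-0-}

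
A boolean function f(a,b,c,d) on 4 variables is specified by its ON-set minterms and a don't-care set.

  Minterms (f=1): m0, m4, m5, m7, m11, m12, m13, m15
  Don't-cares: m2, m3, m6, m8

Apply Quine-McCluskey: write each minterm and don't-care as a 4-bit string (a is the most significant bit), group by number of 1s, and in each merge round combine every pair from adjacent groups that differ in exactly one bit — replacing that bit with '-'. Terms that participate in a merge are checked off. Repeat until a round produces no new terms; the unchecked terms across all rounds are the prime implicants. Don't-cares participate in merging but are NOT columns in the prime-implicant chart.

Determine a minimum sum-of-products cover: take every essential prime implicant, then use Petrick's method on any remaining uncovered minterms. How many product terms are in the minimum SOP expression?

3

[col 0] 0000*, 0010*, 0011*, 0100*, 0101*, 0110*, 0111*, 1000*, 1011*, 1100*, 1101*, 1111*
[col 1] -000*, -011*, -100*, -101*, -111*, 0-00*, 0-10*, 0-11*, 00-0*, 001-*, 01-0*, 01-1*, 010-*, 011-*, 1-00*, 1-11*, 11-1*, 110-*
[col 2] --00, --11, -1-1, -10-, 0--0, 0-1-, 01--
Prime implicants: --00, --11, -1-1, -10-, 0--0, 0-1-, 01--
PI chart (minterm → PIs covering it):
  0 | --00,0--0
  4 | --00,-10-,0--0,01--
  5 | -1-1,-10-,01--
  7 | --11,-1-1,0-1-,01--
  11 | --11  (sole → essential)
  12 | --00,-10-
  13 | -1-1,-10-
  15 | --11,-1-1
Essential prime implicants: --11
Petrick residual → --00, -1-1
Minimum SOP uses 3 PIs: c'd' + cd + bd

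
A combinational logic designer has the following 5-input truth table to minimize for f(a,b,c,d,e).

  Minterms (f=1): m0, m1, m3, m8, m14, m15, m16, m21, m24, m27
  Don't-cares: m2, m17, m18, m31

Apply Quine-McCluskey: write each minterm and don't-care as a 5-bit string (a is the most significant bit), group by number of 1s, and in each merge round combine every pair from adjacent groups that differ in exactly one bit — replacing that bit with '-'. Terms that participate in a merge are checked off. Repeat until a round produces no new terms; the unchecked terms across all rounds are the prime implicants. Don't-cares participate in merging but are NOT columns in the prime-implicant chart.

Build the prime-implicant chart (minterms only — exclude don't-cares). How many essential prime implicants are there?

5

[col 0] 00000*, 00001*, 00010*, 00011*, 01000*, 01110*, 01111*, 10000*, 10001*, 10010*, 10101*, 11000*, 11011*, 11111*
[col 1] -0000*, -0001*, -0010*, -1000*, -1111, 0-000*, 000-0*, 000-1*, 0000-*, 0001-*, 0111-, 1-000*, 10-01, 100-0*, 1000-*, 11-11
[col 2] --000, -00-0, -000-, 000--
Prime implicants: --000, -00-0, -000-, -1111, 000--, 0111-, 10-01, 11-11
PI chart (minterm → PIs covering it):
  0 | --000,-00-0,-000-,000--
  1 | -000-,000--
  3 | 000--  (sole → essential)
  8 | --000  (sole → essential)
  14 | 0111-  (sole → essential)
  15 | -1111,0111-
  16 | --000,-00-0,-000-
  21 | 10-01  (sole → essential)
  24 | --000  (sole → essential)
  27 | 11-11  (sole → essential)
Essential prime implicants: --000, 000--, 0111-, 10-01, 11-11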